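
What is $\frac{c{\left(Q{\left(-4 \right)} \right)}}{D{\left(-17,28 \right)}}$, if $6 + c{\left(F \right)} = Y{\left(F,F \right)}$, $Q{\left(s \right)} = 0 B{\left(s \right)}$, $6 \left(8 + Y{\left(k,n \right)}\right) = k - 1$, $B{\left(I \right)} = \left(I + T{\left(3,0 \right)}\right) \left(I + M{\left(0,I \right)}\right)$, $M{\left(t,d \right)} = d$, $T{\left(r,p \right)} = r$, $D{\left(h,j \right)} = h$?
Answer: $\frac{5}{6} \approx 0.83333$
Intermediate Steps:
$B{\left(I \right)} = 2 I \left(3 + I\right)$ ($B{\left(I \right)} = \left(I + 3\right) \left(I + I\right) = \left(3 + I\right) 2 I = 2 I \left(3 + I\right)$)
$Y{\left(k,n \right)} = - \frac{49}{6} + \frac{k}{6}$ ($Y{\left(k,n \right)} = -8 + \frac{k - 1}{6} = -8 + \frac{-1 + k}{6} = -8 + \left(- \frac{1}{6} + \frac{k}{6}\right) = - \frac{49}{6} + \frac{k}{6}$)
$Q{\left(s \right)} = 0$ ($Q{\left(s \right)} = 0 \cdot 2 s \left(3 + s\right) = 0$)
$c{\left(F \right)} = - \frac{85}{6} + \frac{F}{6}$ ($c{\left(F \right)} = -6 + \left(- \frac{49}{6} + \frac{F}{6}\right) = - \frac{85}{6} + \frac{F}{6}$)
$\frac{c{\left(Q{\left(-4 \right)} \right)}}{D{\left(-17,28 \right)}} = \frac{- \frac{85}{6} + \frac{1}{6} \cdot 0}{-17} = \left(- \frac{85}{6} + 0\right) \left(- \frac{1}{17}\right) = \left(- \frac{85}{6}\right) \left(- \frac{1}{17}\right) = \frac{5}{6}$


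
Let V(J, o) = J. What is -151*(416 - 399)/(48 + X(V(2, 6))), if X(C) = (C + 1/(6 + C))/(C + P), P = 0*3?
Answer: -41072/785 ≈ -52.321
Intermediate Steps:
P = 0
X(C) = (C + 1/(6 + C))/C (X(C) = (C + 1/(6 + C))/(C + 0) = (C + 1/(6 + C))/C)
-151*(416 - 399)/(48 + X(V(2, 6))) = -151*(416 - 399)/(48 + (1 + 2² + 6*2)/(2*(6 + 2))) = -151*17/(48 + (½)*(1 + 4 + 12)/8) = -151*17/(48 + (½)*(⅛)*17) = -151*17/(48 + 17/16) = -151/((785/16)*(1/17)) = -151/785/272 = -151*272/785 = -41072/785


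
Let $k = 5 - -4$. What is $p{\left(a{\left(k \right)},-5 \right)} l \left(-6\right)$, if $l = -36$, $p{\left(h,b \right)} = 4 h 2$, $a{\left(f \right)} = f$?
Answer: $15552$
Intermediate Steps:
$k = 9$ ($k = 5 + 4 = 9$)
$p{\left(h,b \right)} = 8 h$
$p{\left(a{\left(k \right)},-5 \right)} l \left(-6\right) = 8 \cdot 9 \left(-36\right) \left(-6\right) = 72 \left(-36\right) \left(-6\right) = \left(-2592\right) \left(-6\right) = 15552$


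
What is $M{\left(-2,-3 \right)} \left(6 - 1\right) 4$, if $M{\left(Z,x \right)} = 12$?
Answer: $240$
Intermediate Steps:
$M{\left(-2,-3 \right)} \left(6 - 1\right) 4 = 12 \left(6 - 1\right) 4 = 12 \cdot 5 \cdot 4 = 12 \cdot 20 = 240$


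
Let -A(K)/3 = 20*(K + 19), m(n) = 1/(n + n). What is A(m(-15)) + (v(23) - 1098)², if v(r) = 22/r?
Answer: 636051822/529 ≈ 1.2024e+6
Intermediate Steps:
m(n) = 1/(2*n)
A(K) = -1140 - 60*K (A(K) = -60*(K + 19) = -60*(19 + K) = -3*(380 + 20*K) = -1140 - 60*K)
A(m(-15)) + (v(23) - 1098)² = (-1140 - 30/(-15)) + (22/23 - 1098)² = (-1140 - 30*(-1)/15) + (22*(1/23) - 1098)² = (-1140 - 60*(-1/30)) + (22/23 - 1098)² = (-1140 + 2) + (-25232/23)² = -1138 + 636653824/529 = 636051822/529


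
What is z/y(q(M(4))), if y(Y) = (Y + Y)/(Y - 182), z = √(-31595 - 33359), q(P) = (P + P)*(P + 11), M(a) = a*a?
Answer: 341*I*√64954/864 ≈ 100.59*I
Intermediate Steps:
M(a) = a²
q(P) = 2*P*(11 + P) (q(P) = (2*P)*(11 + P) = 2*P*(11 + P))
z = I*√64954 (z = √(-64954) = I*√64954 ≈ 254.86*I)
y(Y) = 2*Y/(-182 + Y) (y(Y) = (2*Y)/(-182 + Y) = 2*Y/(-182 + Y))
z/y(q(M(4))) = (I*√64954)/((2*(2*4²*(11 + 4²))/(-182 + 2*4²*(11 + 4²)))) = (I*√64954)/((2*(2*16*(11 + 16))/(-182 + 2*16*(11 + 16)))) = (I*√64954)/((2*(2*16*27)/(-182 + 2*16*27))) = (I*√64954)/((2*864/(-182 + 864))) = (I*√64954)/((2*864/682)) = (I*√64954)/((2*864*(1/682))) = (I*√64954)/(864/341) = (I*√64954)*(341/864) = 341*I*√64954/864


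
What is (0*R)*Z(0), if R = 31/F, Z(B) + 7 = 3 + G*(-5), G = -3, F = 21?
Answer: 0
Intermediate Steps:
Z(B) = 11 (Z(B) = -7 + (3 - 3*(-5)) = -7 + (3 + 15) = -7 + 18 = 11)
R = 31/21 ≈ 1.4762
(0*R)*Z(0) = (0*(31/21))*11 = 0*11 = 0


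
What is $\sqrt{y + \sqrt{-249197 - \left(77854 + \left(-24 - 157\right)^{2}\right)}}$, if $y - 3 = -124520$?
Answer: $\sqrt{-124517 + 2 i \sqrt{89953}} \approx 0.8499 + 352.87 i$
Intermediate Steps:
$y = -124517$ ($y = 3 - 124520 = -124517$)
$\sqrt{y + \sqrt{-249197 - \left(77854 + \left(-24 - 157\right)^{2}\right)}} = \sqrt{-124517 + \sqrt{-249197 - \left(77854 + \left(-24 - 157\right)^{2}\right)}} = \sqrt{-124517 + \sqrt{-249197 - 110615}} = \sqrt{-124517 + \sqrt{-359812}} = \sqrt{-124517 + 2 i \sqrt{89953}}$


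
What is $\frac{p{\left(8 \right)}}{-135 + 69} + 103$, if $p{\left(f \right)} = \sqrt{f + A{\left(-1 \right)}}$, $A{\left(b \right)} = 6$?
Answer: $103 - \frac{\sqrt{14}}{66} \approx 102.94$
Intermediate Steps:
$p{\left(f \right)} = \sqrt{6 + f}$ ($p{\left(f \right)} = \sqrt{f + 6} = \sqrt{6 + f}$)
$\frac{p{\left(8 \right)}}{-135 + 69} + 103 = \frac{\sqrt{6 + 8}}{-135 + 69} + 103 = \frac{\sqrt{14}}{-66} + 103 = \sqrt{14} \left(- \frac{1}{66}\right) + 103 = - \frac{\sqrt{14}}{66} + 103 = 103 - \frac{\sqrt{14}}{66}$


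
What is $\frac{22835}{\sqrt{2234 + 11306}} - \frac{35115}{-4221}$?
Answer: $\frac{11705}{1407} + \frac{4567 \sqrt{3385}}{1354} \approx 204.56$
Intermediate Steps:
$\frac{22835}{\sqrt{2234 + 11306}} - \frac{35115}{-4221} = \frac{22835}{\sqrt{13540}} - - \frac{11705}{1407} = \frac{22835}{2 \sqrt{3385}} + \frac{11705}{1407} = 22835 \frac{\sqrt{3385}}{6770} + \frac{11705}{1407} = \frac{4567 \sqrt{3385}}{1354} + \frac{11705}{1407} = \frac{11705}{1407} + \frac{4567 \sqrt{3385}}{1354}$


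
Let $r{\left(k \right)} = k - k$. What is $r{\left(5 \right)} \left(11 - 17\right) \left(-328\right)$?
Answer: $0$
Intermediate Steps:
$r{\left(k \right)} = 0$
$r{\left(5 \right)} \left(11 - 17\right) \left(-328\right) = 0 \left(11 - 17\right) \left(-328\right) = 0 \left(-6\right) \left(-328\right) = 0 \left(-328\right) = 0$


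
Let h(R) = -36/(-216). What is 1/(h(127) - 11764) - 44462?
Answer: -3138261352/70583 ≈ -44462.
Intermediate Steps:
h(R) = 1/6 (h(R) = -36*(-1/216) = 1/6)
1/(h(127) - 11764) - 44462 = 1/(1/6 - 11764) - 44462 = 1/(-70583/6) - 44462 = -6/70583 - 44462 = -3138261352/70583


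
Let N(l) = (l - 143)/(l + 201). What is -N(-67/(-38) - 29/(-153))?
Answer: 820049/1179967 ≈ 0.69498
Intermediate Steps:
N(l) = (-143 + l)/(201 + l)
-N(-67/(-38) - 29/(-153)) = -(-143 + (-67/(-38) - 29/(-153)))/(201 + (-67/(-38) - 29/(-153))) = -(-143 + (-67*(-1/38) - 29*(-1/153)))/(201 + (-67*(-1/38) - 29*(-1/153))) = -(-143 + (67/38 + 29/153))/(201 + (67/38 + 29/153)) = -(-143 + 11353/5814)/(201 + 11353/5814) = -(-820049)/(1179967/5814*5814) = -5814*(-820049)/(1179967*5814) = -1*(-820049/1179967) = 820049/1179967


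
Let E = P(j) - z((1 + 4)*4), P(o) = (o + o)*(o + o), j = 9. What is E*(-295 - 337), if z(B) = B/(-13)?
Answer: -2674624/13 ≈ -2.0574e+5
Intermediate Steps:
P(o) = 4*o² (P(o) = (2*o)*(2*o) = 4*o²)
z(B) = -B/13 (z(B) = B*(-1/13) = -B/13)
E = 4232/13 (E = 4*9² - (-1)*(1 + 4)*4/13 = 4*81 - (-1)*5*4/13 = 324 - (-1)*20/13 = 324 - 1*(-20/13) = 324 + 20/13 = 4232/13 ≈ 325.54)
E*(-295 - 337) = 4232*(-295 - 337)/13 = (4232/13)*(-632) = -2674624/13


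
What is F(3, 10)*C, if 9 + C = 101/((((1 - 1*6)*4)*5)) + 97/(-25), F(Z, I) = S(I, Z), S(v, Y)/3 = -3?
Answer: 12501/100 ≈ 125.01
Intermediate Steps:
S(v, Y) = -9 (S(v, Y) = 3*(-3) = -9)
F(Z, I) = -9
C = -1389/100 (C = -9 + (101/((((1 - 1*6)*4)*5)) + 97/(-25)) = -9 + (101/((((1 - 6)*4)*5)) + 97*(-1/25)) = -9 + (101/((-5*4*5)) - 97/25) = -9 + (101/((-20*5)) - 97/25) = -9 + (101/(-100) - 97/25) = -9 + (101*(-1/100) - 97/25) = -9 + (-101/100 - 97/25) = -9 - 489/100 = -1389/100 ≈ -13.890)
F(3, 10)*C = -9*(-1389/100) = 12501/100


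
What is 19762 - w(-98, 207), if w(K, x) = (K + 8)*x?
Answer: 38392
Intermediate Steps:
w(K, x) = x*(8 + K) (w(K, x) = (8 + K)*x = x*(8 + K))
19762 - w(-98, 207) = 19762 - 207*(8 - 98) = 19762 - 207*(-90) = 19762 - 1*(-18630) = 19762 + 18630 = 38392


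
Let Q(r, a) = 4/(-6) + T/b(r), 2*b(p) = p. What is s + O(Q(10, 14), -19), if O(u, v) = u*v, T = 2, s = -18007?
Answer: -270029/15 ≈ -18002.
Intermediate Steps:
b(p) = p/2
Q(r, a) = -⅔ + 4/r (Q(r, a) = 4/(-6) + 2/((r/2)) = 4*(-⅙) + 2*(2/r) = -⅔ + 4/r)
s + O(Q(10, 14), -19) = -18007 + (-⅔ + 4/10)*(-19) = -18007 + (-⅔ + 4*(⅒))*(-19) = -18007 + (-⅔ + ⅖)*(-19) = -18007 - 4/15*(-19) = -18007 + 76/15 = -270029/15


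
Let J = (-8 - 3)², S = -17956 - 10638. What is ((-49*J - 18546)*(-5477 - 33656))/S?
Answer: -957780175/28594 ≈ -33496.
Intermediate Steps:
S = -28594
J = 121 (J = (-11)² = 121)
((-49*J - 18546)*(-5477 - 33656))/S = ((-49*121 - 18546)*(-5477 - 33656))/(-28594) = ((-5929 - 18546)*(-39133))*(-1/28594) = -24475*(-39133)*(-1/28594) = 957780175*(-1/28594) = -957780175/28594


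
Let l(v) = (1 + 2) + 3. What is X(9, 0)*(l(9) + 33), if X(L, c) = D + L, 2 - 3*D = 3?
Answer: 338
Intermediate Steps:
D = -1/3 (D = 2/3 - 1/3*3 = 2/3 - 1 = -1/3 ≈ -0.33333)
l(v) = 6 (l(v) = 3 + 3 = 6)
X(L, c) = -1/3 + L
X(9, 0)*(l(9) + 33) = (-1/3 + 9)*(6 + 33) = (26/3)*39 = 338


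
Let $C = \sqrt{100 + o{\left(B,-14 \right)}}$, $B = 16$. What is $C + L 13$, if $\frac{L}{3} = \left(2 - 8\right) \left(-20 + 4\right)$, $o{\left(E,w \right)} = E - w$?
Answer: $3744 + \sqrt{130} \approx 3755.4$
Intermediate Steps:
$L = 288$ ($L = 3 \left(2 - 8\right) \left(-20 + 4\right) = 3 \left(\left(-6\right) \left(-16\right)\right) = 3 \cdot 96 = 288$)
$C = \sqrt{130}$ ($C = \sqrt{100 + \left(16 - -14\right)} = \sqrt{100 + \left(16 + 14\right)} = \sqrt{100 + 30} = \sqrt{130} \approx 11.402$)
$C + L 13 = \sqrt{130} + 288 \cdot 13 = \sqrt{130} + 3744 = 3744 + \sqrt{130}$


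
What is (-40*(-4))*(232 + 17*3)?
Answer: 45280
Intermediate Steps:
(-40*(-4))*(232 + 17*3) = 160*(232 + 51) = 160*283 = 45280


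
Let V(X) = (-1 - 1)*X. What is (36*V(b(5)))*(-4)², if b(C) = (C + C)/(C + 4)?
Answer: -1280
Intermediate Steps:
b(C) = 2*C/(4 + C) (b(C) = (2*C)/(4 + C) = 2*C/(4 + C))
V(X) = -2*X
(36*V(b(5)))*(-4)² = (36*(-4*5/(4 + 5)))*(-4)² = (36*(-4*5/9))*16 = (36*(-2*10/9))*16 = (36*(-20/9))*16 = -80*16 = -1280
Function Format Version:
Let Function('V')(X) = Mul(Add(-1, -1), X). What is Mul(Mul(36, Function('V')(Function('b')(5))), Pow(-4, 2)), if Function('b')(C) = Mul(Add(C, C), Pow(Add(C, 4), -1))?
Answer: -1280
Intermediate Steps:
Function('b')(C) = Mul(2, C, Pow(Add(4, C), -1)) (Function('b')(C) = Mul(Mul(2, C), Pow(Add(4, C), -1)) = Mul(2, C, Pow(Add(4, C), -1)))
Function('V')(X) = Mul(-2, X)
Mul(Mul(36, Function('V')(Function('b')(5))), Pow(-4, 2)) = Mul(Mul(36, Mul(-2, Mul(2, 5, Pow(Add(4, 5), -1)))), Pow(-4, 2)) = Mul(Mul(36, Mul(-2, Mul(2, 5, Pow(9, -1)))), 16) = Mul(Mul(36, Mul(-2, Mul(2, 5, Rational(1, 9)))), 16) = Mul(Mul(36, Mul(-2, Rational(10, 9))), 16) = Mul(Mul(36, Rational(-20, 9)), 16) = Mul(-80, 16) = -1280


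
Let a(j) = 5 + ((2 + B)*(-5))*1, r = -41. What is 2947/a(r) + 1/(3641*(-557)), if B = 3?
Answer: -5976625059/40560740 ≈ -147.35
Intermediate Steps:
a(j) = -20 (a(j) = 5 + ((2 + 3)*(-5))*1 = 5 + (5*(-5))*1 = 5 - 25*1 = 5 - 25 = -20)
2947/a(r) + 1/(3641*(-557)) = 2947/(-20) + 1/(3641*(-557)) = 2947*(-1/20) + (1/3641)*(-1/557) = -2947/20 - 1/2028037 = -5976625059/40560740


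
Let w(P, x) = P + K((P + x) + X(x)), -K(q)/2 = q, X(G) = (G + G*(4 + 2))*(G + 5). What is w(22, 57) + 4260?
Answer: -45352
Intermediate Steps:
X(G) = 7*G*(5 + G) (X(G) = (G + G*6)*(5 + G) = (G + 6*G)*(5 + G) = (7*G)*(5 + G) = 7*G*(5 + G))
K(q) = -2*q
w(P, x) = -P - 2*x - 14*x*(5 + x) (w(P, x) = P - 2*((P + x) + 7*x*(5 + x)) = P - 2*(P + x + 7*x*(5 + x)) = P + (-2*P - 2*x - 14*x*(5 + x)) = -P - 2*x - 14*x*(5 + x))
w(22, 57) + 4260 = (-1*22 - 72*57 - 14*57²) + 4260 = (-22 - 4104 - 14*3249) + 4260 = (-22 - 4104 - 45486) + 4260 = -49612 + 4260 = -45352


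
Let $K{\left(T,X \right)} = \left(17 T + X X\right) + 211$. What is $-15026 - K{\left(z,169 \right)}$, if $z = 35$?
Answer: $-44393$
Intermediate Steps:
$K{\left(T,X \right)} = 211 + X^{2} + 17 T$ ($K{\left(T,X \right)} = \left(17 T + X^{2}\right) + 211 = \left(X^{2} + 17 T\right) + 211 = 211 + X^{2} + 17 T$)
$-15026 - K{\left(z,169 \right)} = -15026 - \left(211 + 169^{2} + 17 \cdot 35\right) = -15026 - \left(211 + 28561 + 595\right) = -15026 - 29367 = -44393$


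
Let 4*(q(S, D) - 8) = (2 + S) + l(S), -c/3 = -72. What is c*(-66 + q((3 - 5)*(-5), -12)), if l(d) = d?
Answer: -11340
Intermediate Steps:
c = 216 (c = -3*(-72) = 216)
q(S, D) = 17/2 + S/2 (q(S, D) = 8 + ((2 + S) + S)/4 = 8 + (2 + 2*S)/4 = 8 + (½ + S/2) = 17/2 + S/2)
c*(-66 + q((3 - 5)*(-5), -12)) = 216*(-66 + (17/2 + ((3 - 5)*(-5))/2)) = 216*(-66 + (17/2 + (-2*(-5))/2)) = 216*(-66 + (17/2 + (½)*10)) = 216*(-66 + (17/2 + 5)) = 216*(-66 + 27/2) = 216*(-105/2) = -11340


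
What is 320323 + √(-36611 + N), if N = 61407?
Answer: 320323 + 2*√6199 ≈ 3.2048e+5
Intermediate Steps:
320323 + √(-36611 + N) = 320323 + √(-36611 + 61407) = 320323 + √24796 = 320323 + 2*√6199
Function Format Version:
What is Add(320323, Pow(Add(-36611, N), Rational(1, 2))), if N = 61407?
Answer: Add(320323, Mul(2, Pow(6199, Rational(1, 2)))) ≈ 3.2048e+5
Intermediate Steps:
Add(320323, Pow(Add(-36611, N), Rational(1, 2))) = Add(320323, Pow(Add(-36611, 61407), Rational(1, 2))) = Add(320323, Pow(24796, Rational(1, 2))) = Add(320323, Mul(2, Pow(6199, Rational(1, 2))))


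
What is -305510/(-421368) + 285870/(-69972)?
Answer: -4128305185/1228498404 ≈ -3.3604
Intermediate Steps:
-305510/(-421368) + 285870/(-69972) = -305510*(-1/421368) + 285870*(-1/69972) = 152755/210684 - 47645/11662 = -4128305185/1228498404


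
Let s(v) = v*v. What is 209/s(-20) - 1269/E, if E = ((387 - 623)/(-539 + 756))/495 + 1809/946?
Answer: -4685363724899/7057835600 ≈ -663.85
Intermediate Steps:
s(v) = v²
E = 17644589/9237690 (E = -236/217*(1/495) + 1809*(1/946) = -236*1/217*(1/495) + 1809/946 = -236/217*1/495 + 1809/946 = -236/107415 + 1809/946 = 17644589/9237690 ≈ 1.9101)
209/s(-20) - 1269/E = 209/((-20)²) - 1269/17644589/9237690 = 209/400 - 1269*9237690/17644589 = 209*(1/400) - 11722628610/17644589 = 209/400 - 11722628610/17644589 = -4685363724899/7057835600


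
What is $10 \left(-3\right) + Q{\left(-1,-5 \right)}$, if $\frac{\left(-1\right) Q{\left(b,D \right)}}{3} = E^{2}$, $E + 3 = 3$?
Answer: $-30$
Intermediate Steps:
$E = 0$ ($E = -3 + 3 = 0$)
$Q{\left(b,D \right)} = 0$ ($Q{\left(b,D \right)} = - 3 \cdot 0^{2} = \left(-3\right) 0 = 0$)
$10 \left(-3\right) + Q{\left(-1,-5 \right)} = 10 \left(-3\right) + 0 = -30 + 0 = -30$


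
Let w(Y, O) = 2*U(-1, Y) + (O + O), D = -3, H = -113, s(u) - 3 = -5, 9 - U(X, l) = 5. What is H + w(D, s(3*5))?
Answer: -109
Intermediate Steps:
U(X, l) = 4 (U(X, l) = 9 - 1*5 = 9 - 5 = 4)
s(u) = -2 (s(u) = 3 - 5 = -2)
w(Y, O) = 8 + 2*O (w(Y, O) = 2*4 + (O + O) = 8 + 2*O)
H + w(D, s(3*5)) = -113 + (8 + 2*(-2)) = -113 + (8 - 4) = -113 + 4 = -109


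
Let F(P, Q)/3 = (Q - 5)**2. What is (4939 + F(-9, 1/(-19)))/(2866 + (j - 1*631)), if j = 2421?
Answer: 1810627/1680816 ≈ 1.0772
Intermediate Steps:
F(P, Q) = 3*(-5 + Q)**2 (F(P, Q) = 3*(Q - 5)**2 = 3*(-5 + Q)**2)
(4939 + F(-9, 1/(-19)))/(2866 + (j - 1*631)) = (4939 + 3*(-5 + 1/(-19))**2)/(2866 + (2421 - 1*631)) = (4939 + 3*(-5 - 1/19)**2)/(2866 + (2421 - 631)) = (4939 + 3*(-96/19)**2)/(2866 + 1790) = (4939 + 3*(9216/361))/4656 = (4939 + 27648/361)*(1/4656) = (1810627/361)*(1/4656) = 1810627/1680816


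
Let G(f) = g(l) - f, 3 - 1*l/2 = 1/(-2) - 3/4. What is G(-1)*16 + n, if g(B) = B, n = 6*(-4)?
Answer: 128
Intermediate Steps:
n = -24
l = 17/2 (l = 6 - 2*(1/(-2) - 3/4) = 6 - 2*(1*(-1/2) - 3*1/4) = 6 - 2*(-1/2 - 3/4) = 6 - 2*(-5/4) = 6 + 5/2 = 17/2 ≈ 8.5000)
G(f) = 17/2 - f
G(-1)*16 + n = (17/2 - 1*(-1))*16 - 24 = (17/2 + 1)*16 - 24 = (19/2)*16 - 24 = 152 - 24 = 128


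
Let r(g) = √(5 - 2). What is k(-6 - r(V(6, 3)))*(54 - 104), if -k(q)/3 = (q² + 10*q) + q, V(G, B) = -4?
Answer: -4050 + 150*√3 ≈ -3790.2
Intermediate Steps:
r(g) = √3
k(q) = -33*q - 3*q² (k(q) = -3*((q² + 10*q) + q) = -3*(q² + 11*q) = -33*q - 3*q²)
k(-6 - r(V(6, 3)))*(54 - 104) = (-3*(-6 - √3)*(11 + (-6 - √3)))*(54 - 104) = -3*(-6 - √3)*(5 - √3)*(-50) = 150*(-6 - √3)*(5 - √3)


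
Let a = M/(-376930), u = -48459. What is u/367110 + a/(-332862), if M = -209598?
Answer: -16888938959477/127943620714785 ≈ -0.13200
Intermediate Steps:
a = 104799/188465 (a = -209598/(-376930) = -209598*(-1/376930) = 104799/188465 ≈ 0.55607)
u/367110 + a/(-332862) = -48459/367110 + (104799/188465)/(-332862) = -48459*1/367110 + (104799/188465)*(-1/332862) = -16153/122370 - 34933/20910945610 = -16888938959477/127943620714785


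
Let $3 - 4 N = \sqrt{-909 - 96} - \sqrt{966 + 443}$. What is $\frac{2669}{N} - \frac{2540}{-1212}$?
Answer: $\frac{3236733 + 635 \sqrt{1409} - 635 i \sqrt{1005}}{303 \left(3 + \sqrt{1409} - i \sqrt{1005}\right)} \approx 165.51 + 127.8 i$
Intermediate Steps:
$N = \frac{3}{4} + \frac{\sqrt{1409}}{4} - \frac{i \sqrt{1005}}{4}$ ($N = \frac{3}{4} - \frac{\sqrt{-909 - 96} - \sqrt{966 + 443}}{4} = \frac{3}{4} - \frac{\sqrt{-1005} - \sqrt{1409}}{4} = \frac{3}{4} - \frac{i \sqrt{1005} - \sqrt{1409}}{4} = \frac{3}{4} - \frac{- \sqrt{1409} + i \sqrt{1005}}{4} = \frac{3}{4} + \left(\frac{\sqrt{1409}}{4} - \frac{i \sqrt{1005}}{4}\right) = \frac{3}{4} + \frac{\sqrt{1409}}{4} - \frac{i \sqrt{1005}}{4} \approx 10.134 - 7.9254 i$)
$\frac{2669}{N} - \frac{2540}{-1212} = \frac{2669}{\frac{3}{4} + \frac{\sqrt{1409}}{4} - \frac{i \sqrt{1005}}{4}} - \frac{2540}{-1212} = \frac{2669}{\frac{3}{4} + \frac{\sqrt{1409}}{4} - \frac{i \sqrt{1005}}{4}} - - \frac{635}{303} = \frac{2669}{\frac{3}{4} + \frac{\sqrt{1409}}{4} - \frac{i \sqrt{1005}}{4}} + \frac{635}{303} = \frac{635}{303} + \frac{2669}{\frac{3}{4} + \frac{\sqrt{1409}}{4} - \frac{i \sqrt{1005}}{4}}$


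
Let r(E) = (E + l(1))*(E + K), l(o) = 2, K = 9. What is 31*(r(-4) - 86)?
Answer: -2976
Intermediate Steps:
r(E) = (2 + E)*(9 + E) (r(E) = (E + 2)*(E + 9) = (2 + E)*(9 + E))
31*(r(-4) - 86) = 31*((18 + (-4)² + 11*(-4)) - 86) = 31*((18 + 16 - 44) - 86) = 31*(-10 - 86) = 31*(-96) = -2976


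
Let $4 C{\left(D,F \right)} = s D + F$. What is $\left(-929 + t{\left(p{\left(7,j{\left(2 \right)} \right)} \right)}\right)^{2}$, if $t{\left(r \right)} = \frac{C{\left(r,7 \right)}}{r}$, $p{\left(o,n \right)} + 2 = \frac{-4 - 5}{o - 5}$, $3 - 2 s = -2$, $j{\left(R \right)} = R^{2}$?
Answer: $\frac{9327503241}{10816} \approx 8.6238 \cdot 10^{5}$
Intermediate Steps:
$s = \frac{5}{2}$ ($s = \frac{3}{2} - -1 = \frac{3}{2} + 1 = \frac{5}{2} \approx 2.5$)
$C{\left(D,F \right)} = \frac{F}{4} + \frac{5 D}{8}$ ($C{\left(D,F \right)} = \frac{\frac{5 D}{2} + F}{4} = \frac{F + \frac{5 D}{2}}{4} = \frac{F}{4} + \frac{5 D}{8}$)
$p{\left(o,n \right)} = -2 - \frac{9}{-5 + o}$ ($p{\left(o,n \right)} = -2 + \frac{-4 - 5}{o - 5} = -2 - \frac{9}{-5 + o}$)
$t{\left(r \right)} = \frac{\frac{7}{4} + \frac{5 r}{8}}{r}$ ($t{\left(r \right)} = \frac{\frac{1}{4} \cdot 7 + \frac{5 r}{8}}{r} = \frac{\frac{7}{4} + \frac{5 r}{8}}{r}$)
$\left(-929 + t{\left(p{\left(7,j{\left(2 \right)} \right)} \right)}\right)^{2} = \left(-929 + \frac{14 + 5 \frac{1 - 14}{-5 + 7}}{8 \frac{1 - 14}{-5 + 7}}\right)^{2} = \left(-929 + \frac{14 + 5 \frac{1 - 14}{2}}{8 \frac{1 - 14}{2}}\right)^{2} = \left(-929 + \frac{14 + 5 \cdot \frac{1}{2} \left(-13\right)}{8 \cdot \frac{1}{2} \left(-13\right)}\right)^{2} = \left(-929 + \frac{14 + 5 \left(- \frac{13}{2}\right)}{8 \left(- \frac{13}{2}\right)}\right)^{2} = \left(-929 + \frac{1}{8} \left(- \frac{2}{13}\right) \left(14 - \frac{65}{2}\right)\right)^{2} = \left(-929 + \frac{1}{8} \left(- \frac{2}{13}\right) \left(- \frac{37}{2}\right)\right)^{2} = \left(-929 + \frac{37}{104}\right)^{2} = \left(- \frac{96579}{104}\right)^{2} = \frac{9327503241}{10816}$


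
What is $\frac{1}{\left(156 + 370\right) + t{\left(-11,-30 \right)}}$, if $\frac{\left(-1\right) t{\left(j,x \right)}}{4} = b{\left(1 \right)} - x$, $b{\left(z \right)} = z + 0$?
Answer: $\frac{1}{402} \approx 0.0024876$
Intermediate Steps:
$b{\left(z \right)} = z$
$t{\left(j,x \right)} = -4 + 4 x$ ($t{\left(j,x \right)} = - 4 \left(1 - x\right) = -4 + 4 x$)
$\frac{1}{\left(156 + 370\right) + t{\left(-11,-30 \right)}} = \frac{1}{\left(156 + 370\right) + \left(-4 + 4 \left(-30\right)\right)} = \frac{1}{526 - 124} = \frac{1}{402}$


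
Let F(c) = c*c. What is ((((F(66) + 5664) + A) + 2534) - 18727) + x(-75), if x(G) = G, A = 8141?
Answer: 1893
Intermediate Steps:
F(c) = c**2
((((F(66) + 5664) + A) + 2534) - 18727) + x(-75) = ((((66**2 + 5664) + 8141) + 2534) - 18727) - 75 = ((((4356 + 5664) + 8141) + 2534) - 18727) - 75 = (((10020 + 8141) + 2534) - 18727) - 75 = ((18161 + 2534) - 18727) - 75 = (20695 - 18727) - 75 = 1968 - 75 = 1893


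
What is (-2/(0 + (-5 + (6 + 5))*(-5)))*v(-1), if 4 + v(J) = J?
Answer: -⅓ ≈ -0.33333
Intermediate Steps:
v(J) = -4 + J
(-2/(0 + (-5 + (6 + 5))*(-5)))*v(-1) = (-2/(0 + (-5 + (6 + 5))*(-5)))*(-4 - 1) = (-2/(0 + (-5 + 11)*(-5)))*(-5) = (-2/(0 + 6*(-5)))*(-5) = (-2/(0 - 30))*(-5) = (-2/(-30))*(-5) = -1/30*(-2)*(-5) = (1/15)*(-5) = -⅓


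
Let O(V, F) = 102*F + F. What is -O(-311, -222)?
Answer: 22866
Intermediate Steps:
O(V, F) = 103*F
-O(-311, -222) = -103*(-222) = -1*(-22866) = 22866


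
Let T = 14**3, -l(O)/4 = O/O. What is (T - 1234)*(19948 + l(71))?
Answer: 30115440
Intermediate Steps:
l(O) = -4 (l(O) = -4*O/O = -4*1 = -4)
T = 2744
(T - 1234)*(19948 + l(71)) = (2744 - 1234)*(19948 - 4) = 1510*19944 = 30115440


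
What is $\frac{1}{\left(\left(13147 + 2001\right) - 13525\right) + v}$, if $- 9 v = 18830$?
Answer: $- \frac{9}{4223} \approx -0.0021312$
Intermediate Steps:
$v = - \frac{18830}{9}$ ($v = \left(- \frac{1}{9}\right) 18830 = - \frac{18830}{9} \approx -2092.2$)
$\frac{1}{\left(\left(13147 + 2001\right) - 13525\right) + v} = \frac{1}{\left(\left(13147 + 2001\right) - 13525\right) - \frac{18830}{9}} = \frac{1}{\left(15148 - 13525\right) - \frac{18830}{9}} = \frac{1}{1623 - \frac{18830}{9}} = \frac{1}{- \frac{4223}{9}} = - \frac{9}{4223}$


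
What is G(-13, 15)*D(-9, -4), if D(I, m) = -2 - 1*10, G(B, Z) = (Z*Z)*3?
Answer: -8100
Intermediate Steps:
G(B, Z) = 3*Z² (G(B, Z) = Z²*3 = 3*Z²)
D(I, m) = -12 (D(I, m) = -2 - 10 = -12)
G(-13, 15)*D(-9, -4) = (3*15²)*(-12) = (3*225)*(-12) = 675*(-12) = -8100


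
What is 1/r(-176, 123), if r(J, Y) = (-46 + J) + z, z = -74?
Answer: -1/296 ≈ -0.0033784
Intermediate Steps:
r(J, Y) = -120 + J (r(J, Y) = (-46 + J) - 74 = -120 + J)
1/r(-176, 123) = 1/(-120 - 176) = 1/(-296) = -1/296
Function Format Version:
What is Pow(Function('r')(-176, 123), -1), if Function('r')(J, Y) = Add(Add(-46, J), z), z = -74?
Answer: Rational(-1, 296) ≈ -0.0033784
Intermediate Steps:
Function('r')(J, Y) = Add(-120, J) (Function('r')(J, Y) = Add(Add(-46, J), -74) = Add(-120, J))
Pow(Function('r')(-176, 123), -1) = Pow(Add(-120, -176), -1) = Pow(-296, -1) = Rational(-1, 296)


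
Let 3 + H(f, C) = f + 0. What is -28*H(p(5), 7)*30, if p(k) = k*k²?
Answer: -102480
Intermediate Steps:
p(k) = k³
H(f, C) = -3 + f (H(f, C) = -3 + (f + 0) = -3 + f)
-28*H(p(5), 7)*30 = -28*(-3 + 5³)*30 = -28*(-3 + 125)*30 = -28*122*30 = -3416*30 = -102480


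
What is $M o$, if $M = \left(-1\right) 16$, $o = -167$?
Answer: $2672$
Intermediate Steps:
$M = -16$
$M o = \left(-16\right) \left(-167\right) = 2672$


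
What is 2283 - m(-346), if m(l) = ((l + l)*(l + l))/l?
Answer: 3667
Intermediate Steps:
m(l) = 4*l (m(l) = ((2*l)*(2*l))/l = (4*l**2)/l = 4*l)
2283 - m(-346) = 2283 - 4*(-346) = 2283 - 1*(-1384) = 2283 + 1384 = 3667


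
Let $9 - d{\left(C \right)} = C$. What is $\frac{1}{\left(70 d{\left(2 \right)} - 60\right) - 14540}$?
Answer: $- \frac{1}{14110} \approx -7.0872 \cdot 10^{-5}$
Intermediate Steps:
$d{\left(C \right)} = 9 - C$
$\frac{1}{\left(70 d{\left(2 \right)} - 60\right) - 14540} = \frac{1}{\left(70 \left(9 - 2\right) - 60\right) - 14540} = \frac{1}{\left(70 \cdot 7 - 60\right) - 14540} = \frac{1}{\left(490 - 60\right) - 14540} = \frac{1}{430 - 14540} = \frac{1}{-14110} = - \frac{1}{14110}$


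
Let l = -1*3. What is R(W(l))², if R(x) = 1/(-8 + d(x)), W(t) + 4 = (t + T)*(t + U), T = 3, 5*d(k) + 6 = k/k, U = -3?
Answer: 1/81 ≈ 0.012346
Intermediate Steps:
d(k) = -1 (d(k) = -6/5 + (k/k)/5 = -6/5 + (⅕)*1 = -6/5 + ⅕ = -1)
l = -3
W(t) = -4 + (-3 + t)*(3 + t) (W(t) = -4 + (t + 3)*(t - 3) = -4 + (3 + t)*(-3 + t) = -4 + (-3 + t)*(3 + t))
R(x) = -⅑ (R(x) = 1/(-8 - 1) = 1/(-9) = -⅑)
R(W(l))² = (-⅑)² = 1/81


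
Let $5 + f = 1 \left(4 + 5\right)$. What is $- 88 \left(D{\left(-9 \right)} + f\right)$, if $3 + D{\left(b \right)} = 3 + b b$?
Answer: $-7480$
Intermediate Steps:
$D{\left(b \right)} = b^{2}$ ($D{\left(b \right)} = -3 + \left(3 + b b\right) = -3 + \left(3 + b^{2}\right) = b^{2}$)
$f = 4$ ($f = -5 + 1 \left(4 + 5\right) = -5 + 1 \cdot 9 = -5 + 9 = 4$)
$- 88 \left(D{\left(-9 \right)} + f\right) = - 88 \left(\left(-9\right)^{2} + 4\right) = - 88 \left(81 + 4\right) = \left(-88\right) 85 = -7480$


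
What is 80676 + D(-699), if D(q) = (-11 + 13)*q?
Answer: 79278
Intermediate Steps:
D(q) = 2*q
80676 + D(-699) = 80676 + 2*(-699) = 80676 - 1398 = 79278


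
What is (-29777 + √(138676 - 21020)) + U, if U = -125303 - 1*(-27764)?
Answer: -127316 + 2*√29414 ≈ -1.2697e+5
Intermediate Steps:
U = -97539 (U = -125303 + 27764 = -97539)
(-29777 + √(138676 - 21020)) + U = (-29777 + √(138676 - 21020)) - 97539 = (-29777 + √117656) - 97539 = (-29777 + 2*√29414) - 97539 = -127316 + 2*√29414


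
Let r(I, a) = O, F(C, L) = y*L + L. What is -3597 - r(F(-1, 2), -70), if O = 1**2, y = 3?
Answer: -3598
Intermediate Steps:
F(C, L) = 4*L (F(C, L) = 3*L + L = 4*L)
O = 1
r(I, a) = 1
-3597 - r(F(-1, 2), -70) = -3597 - 1*1 = -3597 - 1 = -3598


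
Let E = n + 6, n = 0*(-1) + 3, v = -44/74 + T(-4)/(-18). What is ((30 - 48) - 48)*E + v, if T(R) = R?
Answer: -197926/333 ≈ -594.37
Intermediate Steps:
v = -124/333 (v = -44/74 - 4/(-18) = -44*1/74 - 4*(-1/18) = -22/37 + 2/9 = -124/333 ≈ -0.37237)
n = 3 (n = 0 + 3 = 3)
E = 9 (E = 3 + 6 = 9)
((30 - 48) - 48)*E + v = ((30 - 48) - 48)*9 - 124/333 = (-18 - 48)*9 - 124/333 = -66*9 - 124/333 = -594 - 124/333 = -197926/333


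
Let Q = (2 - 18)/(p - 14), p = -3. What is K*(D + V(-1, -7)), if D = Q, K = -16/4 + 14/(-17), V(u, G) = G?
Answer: 8446/289 ≈ 29.225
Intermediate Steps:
K = -82/17 (K = -16*¼ + 14*(-1/17) = -4 - 14/17 = -82/17 ≈ -4.8235)
Q = 16/17 (Q = (2 - 18)/(-3 - 14) = -16/(-17) = -16*(-1/17) = 16/17 ≈ 0.94118)
D = 16/17 ≈ 0.94118
K*(D + V(-1, -7)) = -82*(16/17 - 7)/17 = -82/17*(-103/17) = 8446/289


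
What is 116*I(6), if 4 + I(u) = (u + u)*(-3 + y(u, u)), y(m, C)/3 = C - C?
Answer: -4640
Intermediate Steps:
y(m, C) = 0 (y(m, C) = 3*(C - C) = 3*0 = 0)
I(u) = -4 - 6*u (I(u) = -4 + (u + u)*(-3 + 0) = -4 + (2*u)*(-3) = -4 - 6*u)
116*I(6) = 116*(-4 - 6*6) = 116*(-4 - 36) = 116*(-40) = -4640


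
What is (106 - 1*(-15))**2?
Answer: 14641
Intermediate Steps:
(106 - 1*(-15))**2 = (106 + 15)**2 = 121**2 = 14641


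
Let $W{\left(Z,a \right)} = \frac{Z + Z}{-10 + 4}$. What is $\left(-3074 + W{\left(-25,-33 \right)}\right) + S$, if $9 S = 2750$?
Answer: $- \frac{24841}{9} \approx -2760.1$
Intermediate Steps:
$W{\left(Z,a \right)} = - \frac{Z}{3}$ ($W{\left(Z,a \right)} = \frac{2 Z}{-6} = 2 Z \left(- \frac{1}{6}\right) = - \frac{Z}{3}$)
$S = \frac{2750}{9}$ ($S = \frac{1}{9} \cdot 2750 = \frac{2750}{9} \approx 305.56$)
$\left(-3074 + W{\left(-25,-33 \right)}\right) + S = \left(-3074 - - \frac{25}{3}\right) + \frac{2750}{9} = \left(-3074 + \frac{25}{3}\right) + \frac{2750}{9} = - \frac{9197}{3} + \frac{2750}{9} = - \frac{24841}{9}$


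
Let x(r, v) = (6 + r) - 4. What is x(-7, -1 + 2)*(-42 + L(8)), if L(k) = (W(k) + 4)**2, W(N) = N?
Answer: -510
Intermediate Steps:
x(r, v) = 2 + r
L(k) = (4 + k)**2 (L(k) = (k + 4)**2 = (4 + k)**2)
x(-7, -1 + 2)*(-42 + L(8)) = (2 - 7)*(-42 + (4 + 8)**2) = -5*(-42 + 12**2) = -5*(-42 + 144) = -5*102 = -510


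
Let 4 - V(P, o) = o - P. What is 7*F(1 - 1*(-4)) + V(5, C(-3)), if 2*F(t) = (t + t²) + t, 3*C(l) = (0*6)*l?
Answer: 263/2 ≈ 131.50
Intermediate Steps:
C(l) = 0 (C(l) = ((0*6)*l)/3 = (0*l)/3 = (⅓)*0 = 0)
V(P, o) = 4 + P - o (V(P, o) = 4 - (o - P) = 4 + (P - o) = 4 + P - o)
F(t) = t + t²/2 (F(t) = ((t + t²) + t)/2 = (t² + 2*t)/2 = t + t²/2)
7*F(1 - 1*(-4)) + V(5, C(-3)) = 7*((1 - 1*(-4))*(2 + (1 - 1*(-4)))/2) + (4 + 5 - 1*0) = 7*((1 + 4)*(2 + (1 + 4))/2) + (4 + 5 + 0) = 7*((½)*5*(2 + 5)) + 9 = 7*((½)*5*7) + 9 = 7*(35/2) + 9 = 245/2 + 9 = 263/2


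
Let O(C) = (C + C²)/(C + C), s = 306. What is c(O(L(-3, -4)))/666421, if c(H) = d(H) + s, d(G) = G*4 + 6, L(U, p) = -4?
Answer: 306/666421 ≈ 0.00045917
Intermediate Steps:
d(G) = 6 + 4*G (d(G) = 4*G + 6 = 6 + 4*G)
O(C) = (C + C²)/(2*C) (O(C) = (C + C²)/((2*C)) = (C + C²)*(1/(2*C)) = (C + C²)/(2*C))
c(H) = 312 + 4*H (c(H) = (6 + 4*H) + 306 = 312 + 4*H)
c(O(L(-3, -4)))/666421 = (312 + 4*(½ + (½)*(-4)))/666421 = (312 + 4*(½ - 2))*(1/666421) = (312 + 4*(-3/2))*(1/666421) = (312 - 6)*(1/666421) = 306*(1/666421) = 306/666421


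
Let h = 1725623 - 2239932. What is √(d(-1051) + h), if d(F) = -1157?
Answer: 3*I*√57274 ≈ 717.96*I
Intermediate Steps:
h = -514309
√(d(-1051) + h) = √(-1157 - 514309) = √(-515466) = 3*I*√57274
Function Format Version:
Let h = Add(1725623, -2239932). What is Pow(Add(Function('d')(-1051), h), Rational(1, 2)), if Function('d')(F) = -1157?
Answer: Mul(3, I, Pow(57274, Rational(1, 2))) ≈ Mul(717.96, I)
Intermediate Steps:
h = -514309
Pow(Add(Function('d')(-1051), h), Rational(1, 2)) = Pow(Add(-1157, -514309), Rational(1, 2)) = Pow(-515466, Rational(1, 2)) = Mul(3, I, Pow(57274, Rational(1, 2)))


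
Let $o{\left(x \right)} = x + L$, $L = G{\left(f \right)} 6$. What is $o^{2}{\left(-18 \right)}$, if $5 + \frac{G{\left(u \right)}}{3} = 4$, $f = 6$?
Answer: $1296$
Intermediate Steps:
$G{\left(u \right)} = -3$ ($G{\left(u \right)} = -15 + 3 \cdot 4 = -15 + 12 = -3$)
$L = -18$ ($L = \left(-3\right) 6 = -18$)
$o{\left(x \right)} = -18 + x$ ($o{\left(x \right)} = x - 18 = -18 + x$)
$o^{2}{\left(-18 \right)} = \left(-18 - 18\right)^{2} = \left(-36\right)^{2} = 1296$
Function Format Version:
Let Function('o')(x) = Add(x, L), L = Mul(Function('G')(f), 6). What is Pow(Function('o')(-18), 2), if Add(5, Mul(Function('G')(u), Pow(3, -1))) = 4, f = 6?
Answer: 1296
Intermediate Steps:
Function('G')(u) = -3 (Function('G')(u) = Add(-15, Mul(3, 4)) = Add(-15, 12) = -3)
L = -18 (L = Mul(-3, 6) = -18)
Function('o')(x) = Add(-18, x) (Function('o')(x) = Add(x, -18) = Add(-18, x))
Pow(Function('o')(-18), 2) = Pow(Add(-18, -18), 2) = Pow(-36, 2) = 1296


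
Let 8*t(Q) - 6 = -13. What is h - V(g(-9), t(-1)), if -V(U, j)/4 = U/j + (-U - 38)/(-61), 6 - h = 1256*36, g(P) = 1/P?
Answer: -173730530/3843 ≈ -45207.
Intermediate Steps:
t(Q) = -7/8 (t(Q) = ¾ + (⅛)*(-13) = ¾ - 13/8 = -7/8)
h = -45210 (h = 6 - 1256*36 = 6 - 1*45216 = 6 - 45216 = -45210)
V(U, j) = -152/61 - 4*U/61 - 4*U/j (V(U, j) = -4*(U/j + (-U - 38)/(-61)) = -4*(U/j + (-38 - U)*(-1/61)) = -4*(U/j + (38/61 + U/61)) = -4*(38/61 + U/61 + U/j) = -152/61 - 4*U/61 - 4*U/j)
h - V(g(-9), t(-1)) = -45210 - 4*(-61/(-9) - 1*(-7/8)*(38 + 1/(-9)))/(61*(-7/8)) = -45210 - 4*(-8)*(-61*(-⅑) - 1*(-7/8)*(38 - ⅑))/(61*7) = -45210 - 4*(-8)*(61/9 - 1*(-7/8)*341/9)/(61*7) = -45210 - 4*(-8)*(61/9 + 2387/72)/(61*7) = -45210 - 4*(-8)*2875/(61*7*72) = -45210 - 1*(-11500/3843) = -45210 + 11500/3843 = -173730530/3843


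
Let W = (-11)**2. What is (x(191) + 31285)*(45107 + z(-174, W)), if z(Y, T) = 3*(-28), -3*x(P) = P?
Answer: 4217034272/3 ≈ 1.4057e+9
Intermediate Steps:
x(P) = -P/3
W = 121
z(Y, T) = -84
(x(191) + 31285)*(45107 + z(-174, W)) = (-1/3*191 + 31285)*(45107 - 84) = (-191/3 + 31285)*45023 = (93664/3)*45023 = 4217034272/3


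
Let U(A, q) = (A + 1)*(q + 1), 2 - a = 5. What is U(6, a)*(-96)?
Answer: 1344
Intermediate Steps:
a = -3 (a = 2 - 1*5 = 2 - 5 = -3)
U(A, q) = (1 + A)*(1 + q)
U(6, a)*(-96) = (1 + 6 - 3 + 6*(-3))*(-96) = (1 + 6 - 3 - 18)*(-96) = -14*(-96) = 1344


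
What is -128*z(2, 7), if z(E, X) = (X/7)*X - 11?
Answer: 512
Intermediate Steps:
z(E, X) = -11 + X**2/7 (z(E, X) = (X*(1/7))*X - 11 = (X/7)*X - 11 = X**2/7 - 11 = -11 + X**2/7)
-128*z(2, 7) = -128*(-11 + (1/7)*7**2) = -128*(-11 + (1/7)*49) = -128*(-11 + 7) = -128*(-4) = 512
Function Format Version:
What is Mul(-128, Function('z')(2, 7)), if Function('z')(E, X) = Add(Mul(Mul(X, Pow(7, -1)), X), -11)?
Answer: 512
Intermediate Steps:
Function('z')(E, X) = Add(-11, Mul(Rational(1, 7), Pow(X, 2))) (Function('z')(E, X) = Add(Mul(Mul(X, Rational(1, 7)), X), -11) = Add(Mul(Mul(Rational(1, 7), X), X), -11) = Add(Mul(Rational(1, 7), Pow(X, 2)), -11) = Add(-11, Mul(Rational(1, 7), Pow(X, 2))))
Mul(-128, Function('z')(2, 7)) = Mul(-128, Add(-11, Mul(Rational(1, 7), Pow(7, 2)))) = Mul(-128, Add(-11, Mul(Rational(1, 7), 49))) = Mul(-128, Add(-11, 7)) = Mul(-128, -4) = 512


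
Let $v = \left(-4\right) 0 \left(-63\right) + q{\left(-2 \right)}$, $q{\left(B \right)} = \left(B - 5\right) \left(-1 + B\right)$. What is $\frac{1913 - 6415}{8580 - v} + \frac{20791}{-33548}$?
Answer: $- \frac{328983265}{287137332} \approx -1.1457$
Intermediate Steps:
$q{\left(B \right)} = \left(-1 + B\right) \left(-5 + B\right)$ ($q{\left(B \right)} = \left(-5 + B\right) \left(-1 + B\right) = \left(-1 + B\right) \left(-5 + B\right)$)
$v = 21$ ($v = \left(-4\right) 0 \left(-63\right) + \left(5 + \left(-2\right)^{2} - -12\right) = 0 \left(-63\right) + \left(5 + 4 + 12\right) = 0 + 21 = 21$)
$\frac{1913 - 6415}{8580 - v} + \frac{20791}{-33548} = \frac{1913 - 6415}{8580 - 21} + \frac{20791}{-33548} = - \frac{4502}{8580 - 21} + 20791 \left(- \frac{1}{33548}\right) = - \frac{4502}{8559} - \frac{20791}{33548} = - \frac{328983265}{287137332}$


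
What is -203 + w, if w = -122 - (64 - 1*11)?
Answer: -378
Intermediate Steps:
w = -175 (w = -122 - (64 - 11) = -122 - 1*53 = -122 - 53 = -175)
-203 + w = -203 - 175 = -378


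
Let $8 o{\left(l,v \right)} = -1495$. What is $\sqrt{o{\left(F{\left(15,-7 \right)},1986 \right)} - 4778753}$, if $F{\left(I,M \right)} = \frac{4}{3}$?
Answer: $\frac{i \sqrt{76463038}}{4} \approx 2186.1 i$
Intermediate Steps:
$F{\left(I,M \right)} = \frac{4}{3}$ ($F{\left(I,M \right)} = 4 \cdot \frac{1}{3} = \frac{4}{3}$)
$o{\left(l,v \right)} = - \frac{1495}{8}$ ($o{\left(l,v \right)} = \frac{1}{8} \left(-1495\right) = - \frac{1495}{8}$)
$\sqrt{o{\left(F{\left(15,-7 \right)},1986 \right)} - 4778753} = \sqrt{- \frac{1495}{8} - 4778753} = \sqrt{- \frac{38231519}{8}} = \frac{i \sqrt{76463038}}{4}$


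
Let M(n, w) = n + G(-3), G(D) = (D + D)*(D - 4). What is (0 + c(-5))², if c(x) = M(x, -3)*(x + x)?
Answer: 136900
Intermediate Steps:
G(D) = 2*D*(-4 + D) (G(D) = (2*D)*(-4 + D) = 2*D*(-4 + D))
M(n, w) = 42 + n (M(n, w) = n + 2*(-3)*(-4 - 3) = n + 2*(-3)*(-7) = n + 42 = 42 + n)
c(x) = 2*x*(42 + x) (c(x) = (42 + x)*(x + x) = (42 + x)*(2*x) = 2*x*(42 + x))
(0 + c(-5))² = (0 + 2*(-5)*(42 - 5))² = (0 + 2*(-5)*37)² = (0 - 370)² = (-370)² = 136900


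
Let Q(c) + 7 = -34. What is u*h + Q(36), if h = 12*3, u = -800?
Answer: -28841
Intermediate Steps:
Q(c) = -41 (Q(c) = -7 - 34 = -41)
h = 36
u*h + Q(36) = -800*36 - 41 = -28800 - 41 = -28841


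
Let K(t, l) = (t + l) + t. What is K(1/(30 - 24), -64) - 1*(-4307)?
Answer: 12730/3 ≈ 4243.3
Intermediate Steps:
K(t, l) = l + 2*t (K(t, l) = (l + t) + t = l + 2*t)
K(1/(30 - 24), -64) - 1*(-4307) = (-64 + 2/(30 - 24)) - 1*(-4307) = (-64 + 2/6) + 4307 = (-64 + 2*(⅙)) + 4307 = (-64 + ⅓) + 4307 = -191/3 + 4307 = 12730/3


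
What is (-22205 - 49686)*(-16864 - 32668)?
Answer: 3560905012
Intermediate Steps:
(-22205 - 49686)*(-16864 - 32668) = -71891*(-49532) = 3560905012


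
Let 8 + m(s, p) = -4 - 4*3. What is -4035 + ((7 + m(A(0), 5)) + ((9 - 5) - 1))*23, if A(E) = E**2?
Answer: -4357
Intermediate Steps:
m(s, p) = -24 (m(s, p) = -8 + (-4 - 4*3) = -8 + (-4 - 12) = -8 - 16 = -24)
-4035 + ((7 + m(A(0), 5)) + ((9 - 5) - 1))*23 = -4035 + ((7 - 24) + ((9 - 5) - 1))*23 = -4035 + (-17 + (4 - 1))*23 = -4035 + (-17 + 3)*23 = -4035 - 14*23 = -4035 - 322 = -4357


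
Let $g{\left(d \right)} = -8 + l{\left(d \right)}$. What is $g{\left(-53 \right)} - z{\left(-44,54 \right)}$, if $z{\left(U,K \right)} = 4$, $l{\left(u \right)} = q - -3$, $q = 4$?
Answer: $-5$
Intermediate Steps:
$l{\left(u \right)} = 7$ ($l{\left(u \right)} = 4 - -3 = 4 + 3 = 7$)
$g{\left(d \right)} = -1$ ($g{\left(d \right)} = -8 + 7 = -1$)
$g{\left(-53 \right)} - z{\left(-44,54 \right)} = -1 - 4 = -5$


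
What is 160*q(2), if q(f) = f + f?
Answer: 640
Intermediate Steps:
q(f) = 2*f
160*q(2) = 160*(2*2) = 160*4 = 640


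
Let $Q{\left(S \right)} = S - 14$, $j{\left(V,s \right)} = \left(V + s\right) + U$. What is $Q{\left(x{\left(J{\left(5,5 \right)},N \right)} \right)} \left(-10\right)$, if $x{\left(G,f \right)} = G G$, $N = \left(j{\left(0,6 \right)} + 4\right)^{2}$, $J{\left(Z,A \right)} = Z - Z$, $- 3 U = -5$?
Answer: $140$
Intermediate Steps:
$U = \frac{5}{3}$ ($U = \left(- \frac{1}{3}\right) \left(-5\right) = \frac{5}{3} \approx 1.6667$)
$j{\left(V,s \right)} = \frac{5}{3} + V + s$ ($j{\left(V,s \right)} = \left(V + s\right) + \frac{5}{3} = \frac{5}{3} + V + s$)
$J{\left(Z,A \right)} = 0$
$N = \frac{1225}{9}$ ($N = \left(\left(\frac{5}{3} + 0 + 6\right) + 4\right)^{2} = \left(\frac{23}{3} + 4\right)^{2} = \left(\frac{35}{3}\right)^{2} = \frac{1225}{9} \approx 136.11$)
$x{\left(G,f \right)} = G^{2}$
$Q{\left(S \right)} = -14 + S$ ($Q{\left(S \right)} = S - 14 = -14 + S$)
$Q{\left(x{\left(J{\left(5,5 \right)},N \right)} \right)} \left(-10\right) = \left(-14 + 0^{2}\right) \left(-10\right) = \left(-14 + 0\right) \left(-10\right) = \left(-14\right) \left(-10\right) = 140$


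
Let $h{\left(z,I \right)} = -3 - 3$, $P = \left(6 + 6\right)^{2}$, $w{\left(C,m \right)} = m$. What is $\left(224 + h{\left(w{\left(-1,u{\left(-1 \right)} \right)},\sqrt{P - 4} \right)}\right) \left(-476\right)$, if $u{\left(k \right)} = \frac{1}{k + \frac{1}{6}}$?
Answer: $-103768$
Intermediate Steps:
$u{\left(k \right)} = \frac{1}{\frac{1}{6} + k}$ ($u{\left(k \right)} = \frac{1}{k + \frac{1}{6}} = \frac{1}{\frac{1}{6} + k}$)
$P = 144$ ($P = 12^{2} = 144$)
$h{\left(z,I \right)} = -6$ ($h{\left(z,I \right)} = -3 - 3 = -6$)
$\left(224 + h{\left(w{\left(-1,u{\left(-1 \right)} \right)},\sqrt{P - 4} \right)}\right) \left(-476\right) = \left(224 - 6\right) \left(-476\right) = 218 \left(-476\right) = -103768$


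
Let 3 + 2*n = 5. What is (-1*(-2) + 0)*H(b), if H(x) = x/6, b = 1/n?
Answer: 1/3 ≈ 0.33333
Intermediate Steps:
n = 1 (n = -3/2 + (1/2)*5 = -3/2 + 5/2 = 1)
b = 1 (b = 1/1 = 1)
H(x) = x/6 (H(x) = x*(1/6) = x/6)
(-1*(-2) + 0)*H(b) = (-1*(-2) + 0)*((1/6)*1) = (2 + 0)*(1/6) = 2*(1/6) = 1/3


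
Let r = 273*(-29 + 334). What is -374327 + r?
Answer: -291062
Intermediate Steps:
r = 83265 (r = 273*305 = 83265)
-374327 + r = -374327 + 83265 = -291062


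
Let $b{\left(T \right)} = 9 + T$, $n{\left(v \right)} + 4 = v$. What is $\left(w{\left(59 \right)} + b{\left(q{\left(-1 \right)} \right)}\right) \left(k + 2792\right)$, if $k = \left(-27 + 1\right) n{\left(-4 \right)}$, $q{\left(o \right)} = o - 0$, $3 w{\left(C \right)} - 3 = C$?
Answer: $86000$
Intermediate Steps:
$n{\left(v \right)} = -4 + v$
$w{\left(C \right)} = 1 + \frac{C}{3}$
$q{\left(o \right)} = o$ ($q{\left(o \right)} = o + 0 = o$)
$k = 208$ ($k = \left(-27 + 1\right) \left(-4 - 4\right) = \left(-26\right) \left(-8\right) = 208$)
$\left(w{\left(59 \right)} + b{\left(q{\left(-1 \right)} \right)}\right) \left(k + 2792\right) = \left(\left(1 + \frac{1}{3} \cdot 59\right) + \left(9 - 1\right)\right) \left(208 + 2792\right) = \left(\left(1 + \frac{59}{3}\right) + 8\right) 3000 = \left(\frac{62}{3} + 8\right) 3000 = \frac{86}{3} \cdot 3000 = 86000$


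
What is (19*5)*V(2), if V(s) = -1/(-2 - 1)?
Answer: 95/3 ≈ 31.667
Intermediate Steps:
V(s) = 1/3 (V(s) = -1/(-3) = -1*(-1/3) = 1/3)
(19*5)*V(2) = (19*5)*(1/3) = 95*(1/3) = 95/3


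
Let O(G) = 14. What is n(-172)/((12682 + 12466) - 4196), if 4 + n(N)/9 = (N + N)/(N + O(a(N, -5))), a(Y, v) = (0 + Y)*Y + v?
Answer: -6/7663 ≈ -0.00078298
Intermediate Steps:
a(Y, v) = v + Y² (a(Y, v) = Y*Y + v = Y² + v = v + Y²)
n(N) = -36 + 18*N/(14 + N) (n(N) = -36 + 9*((N + N)/(N + 14)) = -36 + 9*((2*N)/(14 + N)) = -36 + 9*(2*N/(14 + N)) = -36 + 18*N/(14 + N))
n(-172)/((12682 + 12466) - 4196) = (18*(-28 - 1*(-172))/(14 - 172))/((12682 + 12466) - 4196) = (18*(-28 + 172)/(-158))/(25148 - 4196) = (18*(-1/158)*144)/20952 = -1296/79*1/20952 = -6/7663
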